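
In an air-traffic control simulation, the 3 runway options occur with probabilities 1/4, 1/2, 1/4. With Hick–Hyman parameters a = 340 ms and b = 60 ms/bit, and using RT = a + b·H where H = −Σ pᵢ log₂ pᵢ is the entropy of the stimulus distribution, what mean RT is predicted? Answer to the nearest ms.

H = −Σ pᵢ log₂ pᵢ = 0.25·2 + 0.5·1 + 0.25·2 = 1.500 bits.
RT = 340 + 60 × 1.500 = 430.00 ms.

430 ms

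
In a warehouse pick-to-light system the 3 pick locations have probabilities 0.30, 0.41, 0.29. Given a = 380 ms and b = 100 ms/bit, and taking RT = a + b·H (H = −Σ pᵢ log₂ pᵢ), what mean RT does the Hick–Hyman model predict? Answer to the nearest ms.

Entropy contributions −pᵢ log₂ pᵢ: 0.5211, 0.5274, 0.5179; sum H = 1.5664 bits.
RT = a + bH = 380 + 100·1.5664 = 536.64 ms.

537 ms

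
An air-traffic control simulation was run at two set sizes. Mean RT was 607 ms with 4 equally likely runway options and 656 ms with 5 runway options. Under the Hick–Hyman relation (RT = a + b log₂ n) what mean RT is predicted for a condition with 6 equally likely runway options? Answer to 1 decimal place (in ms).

Solve the two-equation system in a and b:
  b = (656 − 607) / (log₂ 5 − log₂ 4) = 49 / (2.3219 − 2) = 152.208 ms/bit
  a = 607 − 152.208 × 2 = 302.584 ms
Then RT(6) = 302.584 + 152.208 × log₂ 6 = 302.584 + 152.208 × 2.5850 ≈ 696.036 ms.

696.0 ms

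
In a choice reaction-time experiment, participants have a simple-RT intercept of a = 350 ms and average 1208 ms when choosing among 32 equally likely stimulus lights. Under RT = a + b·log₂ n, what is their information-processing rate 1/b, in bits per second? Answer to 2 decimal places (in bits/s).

5.83 bits/s

Choice component = 1208 − 350 = 858 ms over log₂(32) = 5 bits.
b = 858 / 5 = 171.600 ms/bit, so 1/b = 5.828 bits/s.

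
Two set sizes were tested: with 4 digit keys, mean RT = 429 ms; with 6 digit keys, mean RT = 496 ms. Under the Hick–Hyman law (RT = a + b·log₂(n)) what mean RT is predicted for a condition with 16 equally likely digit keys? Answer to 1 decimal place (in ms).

Solve the two-equation system in a and b:
  b = (496 − 429) / (log₂ 6 − log₂ 4) = 67 / (2.5850 − 2) = 114.537 ms/bit
  a = 429 − 114.537 × 2 = 199.925 ms
Then RT(16) = 199.925 + 114.537 × log₂ 16 = 199.925 + 114.537 × 4 ≈ 658.075 ms.

658.1 ms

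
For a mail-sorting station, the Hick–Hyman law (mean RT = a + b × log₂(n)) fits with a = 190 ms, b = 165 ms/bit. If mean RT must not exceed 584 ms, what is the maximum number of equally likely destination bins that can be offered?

5

Information budget: (584 − 190)/165 = 2.3879 bits, so n ≤ 2^2.3879 = 5.234 → at most 5.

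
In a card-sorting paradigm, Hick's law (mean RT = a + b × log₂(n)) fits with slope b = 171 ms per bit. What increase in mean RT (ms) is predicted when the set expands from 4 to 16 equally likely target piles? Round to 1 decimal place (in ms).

342.0 ms

ΔRT = (a + b log₂ n₂) − (a + b log₂ n₁) = b·(log₂ n₂ − log₂ n₁).
log₂(16) − log₂(4) = log₂(16/4) = log₂(4) = 2.
ΔRT = 171 × 2.0000 = 342.000 ms.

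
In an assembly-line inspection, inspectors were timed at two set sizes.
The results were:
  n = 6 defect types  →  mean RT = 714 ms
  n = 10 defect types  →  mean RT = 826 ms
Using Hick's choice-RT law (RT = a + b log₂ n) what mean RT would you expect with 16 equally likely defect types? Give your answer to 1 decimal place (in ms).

929.0 ms

RT is linear in log₂ n, so two points fix the line:
  b = (826 − 714) / (log₂ 10 − log₂ 6) = 112 / (3.3219 − 2.5850) = 151.975 ms/bit
  a = 714 − 151.975 × 2.5850 = 321.152 ms
Then RT(16) = 321.152 + 151.975 × log₂ 16 = 321.152 + 151.975 × 4 ≈ 929.050 ms.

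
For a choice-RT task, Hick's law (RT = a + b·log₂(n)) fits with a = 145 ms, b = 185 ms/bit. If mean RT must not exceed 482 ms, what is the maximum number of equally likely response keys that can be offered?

Information budget: (482 − 145)/185 = 1.8216 bits, so n ≤ 2^1.8216 = 3.535 → at most 3.

3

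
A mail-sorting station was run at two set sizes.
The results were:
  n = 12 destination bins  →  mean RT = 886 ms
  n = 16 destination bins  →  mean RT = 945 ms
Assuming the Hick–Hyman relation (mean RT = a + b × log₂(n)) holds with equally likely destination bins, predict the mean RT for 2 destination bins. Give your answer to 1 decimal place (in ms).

518.5 ms

Solve the two-equation system in a and b:
  b = (945 − 886) / (log₂ 16 − log₂ 12) = 59 / (4 − 3.5850) = 142.156 ms/bit
  a = 886 − 142.156 × 3.5850 = 376.377 ms
Then RT(2) = 376.377 + 142.156 × log₂ 2 = 376.377 + 142.156 × 1 ≈ 518.533 ms.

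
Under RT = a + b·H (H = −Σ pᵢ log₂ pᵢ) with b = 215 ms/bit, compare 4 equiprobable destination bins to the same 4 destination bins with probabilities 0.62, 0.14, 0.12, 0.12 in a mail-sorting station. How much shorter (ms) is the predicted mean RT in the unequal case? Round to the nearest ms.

The RT saving is b·ΔH. Equiprobable H₀ = log₂(4) = 2.0000 bits; with the given probabilities H = 1.5588 bits.
b·(H₀ − H) = 215 × (2.0000 − 1.5588) = 94.85 ms.

95 ms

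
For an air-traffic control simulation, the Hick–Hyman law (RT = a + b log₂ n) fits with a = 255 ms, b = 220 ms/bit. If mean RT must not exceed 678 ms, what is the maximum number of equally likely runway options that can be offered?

3

220·log₂ n ≤ 678 − 255 = 423, giving log₂ n ≤ 1.9227 and n ≤ 3.791. The largest whole number is 3.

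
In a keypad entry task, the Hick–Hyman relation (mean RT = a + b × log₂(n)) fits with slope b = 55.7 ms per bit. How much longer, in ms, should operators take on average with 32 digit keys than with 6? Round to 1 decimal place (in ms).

The intercept a cancels: ΔRT = b·(log₂ n₂ − log₂ n₁) = b·log₂(n₂/n₁).
log₂(32) − log₂(6) = 5 − 2.5850 = 2.4150.
ΔRT = 55.7 × 2.4150 = 134.518 ms.

134.5 ms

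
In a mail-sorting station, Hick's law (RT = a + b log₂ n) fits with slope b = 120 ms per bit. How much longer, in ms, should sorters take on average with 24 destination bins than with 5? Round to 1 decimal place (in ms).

271.6 ms

Only the slope matters, since a is common to both: ΔRT = b·log₂(n₂/n₁).
log₂(24) − log₂(5) = 4.5850 − 2.3219 = 2.2630.
ΔRT = 120 × 2.2630 = 271.564 ms.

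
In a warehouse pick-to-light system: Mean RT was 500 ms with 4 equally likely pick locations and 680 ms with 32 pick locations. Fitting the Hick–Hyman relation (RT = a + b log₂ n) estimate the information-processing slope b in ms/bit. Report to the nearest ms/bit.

Slope: b = (680 − 500) / (log₂ 32 − log₂ 4) = 180/3.0000 = 60 ms/bit.

60 ms/bit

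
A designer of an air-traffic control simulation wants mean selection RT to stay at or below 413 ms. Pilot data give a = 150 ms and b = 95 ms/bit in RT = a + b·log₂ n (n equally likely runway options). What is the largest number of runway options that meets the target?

6

Information budget: (413 − 150)/95 = 2.7684 bits, so n ≤ 2^2.7684 = 6.814 → at most 6.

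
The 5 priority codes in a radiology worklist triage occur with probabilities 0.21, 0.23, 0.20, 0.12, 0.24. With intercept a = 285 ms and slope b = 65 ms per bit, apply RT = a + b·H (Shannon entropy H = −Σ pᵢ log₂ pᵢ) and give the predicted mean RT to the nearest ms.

H = 0.21·log₂(1/0.21) + 0.23·log₂(1/0.23) + 0.20·log₂(1/0.20) + 0.12·log₂(1/0.12) + 0.24·log₂(1/0.24) = 2.2861 bits.
RT = 285 + 65 × 2.2861 = 433.60 ms.

434 ms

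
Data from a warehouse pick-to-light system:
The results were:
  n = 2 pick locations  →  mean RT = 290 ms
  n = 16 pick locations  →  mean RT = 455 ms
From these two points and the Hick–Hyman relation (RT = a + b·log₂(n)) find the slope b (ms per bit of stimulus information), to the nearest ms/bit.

55 ms/bit

The slope on a log₂ axis is (455 − 290) / (4 − 1) = 55 ms/bit.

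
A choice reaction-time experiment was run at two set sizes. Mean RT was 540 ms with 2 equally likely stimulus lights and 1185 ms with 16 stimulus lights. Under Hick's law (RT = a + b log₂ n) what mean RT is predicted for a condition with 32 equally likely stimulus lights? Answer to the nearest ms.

With log₂ n on the abscissa the relation is linear; from the two conditions:
  b = (1185 − 540) / (log₂ 16 − log₂ 2) = 645 / (4 − 1) = 215 ms/bit
  a = 540 − 215 × 1 = 325 ms
Then RT(32) = 325 + 215 × log₂ 32 = 325 + 215 × 5 ≈ 1400.000 ms.

1400 ms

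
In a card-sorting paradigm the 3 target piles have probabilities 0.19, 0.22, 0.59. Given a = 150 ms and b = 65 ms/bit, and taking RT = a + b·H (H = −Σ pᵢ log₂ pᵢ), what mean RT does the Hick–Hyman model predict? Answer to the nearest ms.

240 ms

Entropy contributions −pᵢ log₂ pᵢ: 0.4552, 0.4806, 0.4491; sum H = 1.3849 bits.
RT = a + bH = 150 + 65·1.3849 = 240.02 ms.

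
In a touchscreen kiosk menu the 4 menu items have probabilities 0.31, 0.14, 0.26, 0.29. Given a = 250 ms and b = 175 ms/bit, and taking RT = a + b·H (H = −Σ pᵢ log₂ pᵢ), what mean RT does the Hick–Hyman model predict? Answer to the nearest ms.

Entropy contributions −pᵢ log₂ pᵢ: 0.5238, 0.3971, 0.5053, 0.5179; sum H = 1.9441 bits.
RT = a + bH = 250 + 175·1.9441 = 590.22 ms.

590 ms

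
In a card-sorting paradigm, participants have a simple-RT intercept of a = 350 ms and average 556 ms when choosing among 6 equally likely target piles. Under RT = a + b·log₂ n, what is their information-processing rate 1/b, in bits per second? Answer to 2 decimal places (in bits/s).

Choice component = 556 − 350 = 206 ms over log₂(6) = 2.5850 bits.
b = 206 / 2.5850 = 79.692 ms/bit, so 1/b = 12.548 bits/s.

12.55 bits/s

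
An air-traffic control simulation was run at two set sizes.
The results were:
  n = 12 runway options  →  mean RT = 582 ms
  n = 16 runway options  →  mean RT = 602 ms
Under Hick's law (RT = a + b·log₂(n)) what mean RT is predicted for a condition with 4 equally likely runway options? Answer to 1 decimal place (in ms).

RT is linear in log₂ n, so two points fix the line:
  b = (602 − 582) / (log₂ 16 − log₂ 12) = 20 / (4 − 3.5850) = 48.188 ms/bit
  a = 582 − 48.188 × 3.5850 = 409.246 ms
Then RT(4) = 409.246 + 48.188 × log₂ 4 = 409.246 + 48.188 × 2 ≈ 505.623 ms.

505.6 ms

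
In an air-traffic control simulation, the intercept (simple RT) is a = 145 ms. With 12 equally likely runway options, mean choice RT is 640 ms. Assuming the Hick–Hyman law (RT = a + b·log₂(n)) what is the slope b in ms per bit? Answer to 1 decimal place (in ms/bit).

b = (640 − 145) / log₂(12) = 495 / 3.5850 = 138.077 ms/bit.

138.1 ms/bit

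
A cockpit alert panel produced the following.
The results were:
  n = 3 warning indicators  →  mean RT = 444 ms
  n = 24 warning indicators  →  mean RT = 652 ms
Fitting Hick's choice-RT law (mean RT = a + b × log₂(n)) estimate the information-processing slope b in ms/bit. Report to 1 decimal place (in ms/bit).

69.3 ms/bit

b = (RT₂ − RT₁)/(log₂ n₂ − log₂ n₁) = (652 − 444)/(4.5850 − 1.5850) = 69.333 ms/bit.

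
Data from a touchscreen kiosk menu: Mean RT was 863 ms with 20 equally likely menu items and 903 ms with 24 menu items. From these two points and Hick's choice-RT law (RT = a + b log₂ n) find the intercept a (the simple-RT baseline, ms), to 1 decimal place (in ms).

205.8 ms

b = (RT₂ − RT₁)/(log₂ n₂ − log₂ n₁) = (903 − 863)/(4.5850 − 4.3219) = 152.071 ms/bit.
Intercept: a = 863 − 152.071·log₂(20) = 205.759 ms.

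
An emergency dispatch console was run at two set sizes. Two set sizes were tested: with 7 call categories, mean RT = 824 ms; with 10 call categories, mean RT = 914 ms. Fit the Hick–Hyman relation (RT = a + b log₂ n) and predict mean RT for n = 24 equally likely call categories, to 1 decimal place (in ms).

RT is linear in log₂ n, so two points fix the line:
  b = (914 − 824) / (log₂ 10 − log₂ 7) = 90 / (3.3219 − 2.8074) = 174.902 ms/bit
  a = 824 − 174.902 × 2.8074 = 332.987 ms
Then RT(24) = 332.987 + 174.902 × log₂ 24 = 332.987 + 174.902 × 4.5850 ≈ 1134.908 ms.

1134.9 ms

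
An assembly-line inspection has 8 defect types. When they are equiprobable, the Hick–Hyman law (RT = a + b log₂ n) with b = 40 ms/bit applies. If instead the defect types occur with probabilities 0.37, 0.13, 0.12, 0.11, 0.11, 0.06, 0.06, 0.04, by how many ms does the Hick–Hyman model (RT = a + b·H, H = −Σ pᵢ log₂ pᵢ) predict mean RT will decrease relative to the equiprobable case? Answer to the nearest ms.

14 ms

Equiprobable entropy H₀ = log₂ 8 = 3.0000 bits.
Skewed entropy H = −Σ pᵢ log₂ pᵢ = 2.6538 bits.
ΔRT = b·(H₀ − H) = 40 × 0.3462 = 13.85 ms.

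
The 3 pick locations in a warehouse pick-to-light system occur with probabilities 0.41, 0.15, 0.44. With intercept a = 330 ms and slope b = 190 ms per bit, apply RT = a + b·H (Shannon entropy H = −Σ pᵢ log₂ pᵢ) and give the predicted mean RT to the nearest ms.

607 ms

Entropy contributions −pᵢ log₂ pᵢ: 0.5274, 0.4105, 0.5211; sum H = 1.4591 bits.
RT = a + bH = 330 + 190·1.4591 = 607.22 ms.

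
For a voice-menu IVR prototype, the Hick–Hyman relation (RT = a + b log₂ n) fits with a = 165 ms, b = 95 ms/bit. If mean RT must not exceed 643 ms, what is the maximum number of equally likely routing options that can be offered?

32

Information budget: (643 − 165)/95 = 5.0316 bits, so n ≤ 2^5.0316 = 32.708 → at most 32.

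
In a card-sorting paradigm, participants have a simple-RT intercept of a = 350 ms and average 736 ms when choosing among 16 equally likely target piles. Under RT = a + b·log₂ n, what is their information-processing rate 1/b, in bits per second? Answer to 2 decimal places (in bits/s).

10.36 bits/s

Choice component = 736 − 350 = 386 ms over log₂(16) = 4 bits.
b = 386 / 4 = 96.500 ms/bit, so 1/b = 10.363 bits/s.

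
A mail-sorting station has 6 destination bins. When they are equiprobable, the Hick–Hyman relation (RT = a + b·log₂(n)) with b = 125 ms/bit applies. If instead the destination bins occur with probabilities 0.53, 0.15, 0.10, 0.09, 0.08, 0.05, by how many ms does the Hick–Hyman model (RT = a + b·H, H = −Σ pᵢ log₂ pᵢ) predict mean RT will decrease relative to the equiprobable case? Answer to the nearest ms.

The RT saving is b·ΔH. Equiprobable H₀ = log₂(6) = 2.5850 bits; with the given probabilities H = 2.0484 bits.
b·(H₀ − H) = 125 × (2.5850 − 2.0484) = 67.07 ms.

67 ms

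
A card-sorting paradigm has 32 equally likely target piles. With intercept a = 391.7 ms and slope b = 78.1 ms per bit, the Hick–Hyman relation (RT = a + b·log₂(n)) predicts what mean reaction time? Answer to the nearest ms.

log₂(32) = 5 bits, so RT = 391.7 + 78.1 × 5 ≈ 782.200 ms.

782 ms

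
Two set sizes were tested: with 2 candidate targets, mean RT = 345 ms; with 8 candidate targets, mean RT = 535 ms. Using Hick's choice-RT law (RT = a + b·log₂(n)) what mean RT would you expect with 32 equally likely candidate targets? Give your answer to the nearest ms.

725 ms

RT is linear in log₂ n, so two points fix the line:
  b = (535 − 345) / (log₂ 8 − log₂ 2) = 190 / (3 − 1) = 95 ms/bit
  a = 345 − 95 × 1 = 250 ms
Then RT(32) = 250 + 95 × log₂ 32 = 250 + 95 × 5 ≈ 725.000 ms.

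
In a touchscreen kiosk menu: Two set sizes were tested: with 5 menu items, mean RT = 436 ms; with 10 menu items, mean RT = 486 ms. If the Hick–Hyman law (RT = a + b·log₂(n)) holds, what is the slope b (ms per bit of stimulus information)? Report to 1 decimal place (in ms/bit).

50.0 ms/bit

b = (RT₂ − RT₁)/(log₂ n₂ − log₂ n₁) = (486 − 436)/(3.3219 − 2.3219) = 50.000 ms/bit.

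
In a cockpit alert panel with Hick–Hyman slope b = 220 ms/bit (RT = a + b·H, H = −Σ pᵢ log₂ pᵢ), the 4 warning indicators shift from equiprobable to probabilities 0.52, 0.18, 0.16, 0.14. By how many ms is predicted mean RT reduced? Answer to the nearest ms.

54 ms

The RT saving is b·ΔH. Equiprobable H₀ = log₂(4) = 2.0000 bits; with the given probabilities H = 1.7560 bits.
b·(H₀ − H) = 220 × (2.0000 − 1.7560) = 53.68 ms.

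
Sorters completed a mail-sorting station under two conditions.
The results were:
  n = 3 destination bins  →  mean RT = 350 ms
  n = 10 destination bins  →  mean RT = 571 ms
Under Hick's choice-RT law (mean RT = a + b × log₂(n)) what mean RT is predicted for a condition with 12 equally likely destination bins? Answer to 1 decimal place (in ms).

604.5 ms

Solve the two-equation system in a and b:
  b = (571 − 350) / (log₂ 10 − log₂ 3) = 221 / (3.3219 − 1.5850) = 127.233 ms/bit
  a = 350 − 127.233 × 1.5850 = 148.340 ms
Then RT(12) = 148.340 + 127.233 × log₂ 12 = 148.340 + 127.233 × 3.5850 ≈ 604.467 ms.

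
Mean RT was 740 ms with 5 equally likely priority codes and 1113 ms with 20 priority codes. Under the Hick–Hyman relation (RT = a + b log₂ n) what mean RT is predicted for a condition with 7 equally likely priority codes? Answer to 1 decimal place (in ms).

RT is linear in log₂ n, so two points fix the line:
  b = (1113 − 740) / (log₂ 20 − log₂ 5) = 373 / (4.3219 − 2.3219) = 186.500 ms/bit
  a = 740 − 186.500 × 2.3219 = 306.960 ms
Then RT(7) = 306.960 + 186.500 × log₂ 7 = 306.960 + 186.500 × 2.8074 ≈ 830.532 ms.

830.5 ms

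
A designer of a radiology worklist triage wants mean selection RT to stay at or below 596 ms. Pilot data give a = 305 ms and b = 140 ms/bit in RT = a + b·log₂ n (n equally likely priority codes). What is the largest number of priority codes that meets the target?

4

Set 305 + 140·log₂ n ≤ 596 → log₂ n ≤ (596 − 305)/140 = 2.0786.
So n ≤ 2^2.0786 = 4.224; the largest integer n is 4.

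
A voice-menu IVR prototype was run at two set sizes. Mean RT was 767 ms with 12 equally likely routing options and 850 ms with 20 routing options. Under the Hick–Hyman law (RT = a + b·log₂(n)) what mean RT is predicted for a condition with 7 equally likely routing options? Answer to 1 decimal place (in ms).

679.4 ms

Solve the two-equation system in a and b:
  b = (850 − 767) / (log₂ 20 − log₂ 12) = 83 / (4.3219 − 3.5850) = 112.624 ms/bit
  a = 767 − 112.624 × 3.5850 = 363.247 ms
Then RT(7) = 363.247 + 112.624 × log₂ 7 = 363.247 + 112.624 × 2.8074 ≈ 679.423 ms.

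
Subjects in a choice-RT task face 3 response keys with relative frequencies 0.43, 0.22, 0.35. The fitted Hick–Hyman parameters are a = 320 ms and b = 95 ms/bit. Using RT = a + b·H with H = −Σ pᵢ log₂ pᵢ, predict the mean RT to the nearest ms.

466 ms

Entropy contributions −pᵢ log₂ pᵢ: 0.5236, 0.4806, 0.5301; sum H = 1.5342 bits.
RT = a + bH = 320 + 95·1.5342 = 465.75 ms.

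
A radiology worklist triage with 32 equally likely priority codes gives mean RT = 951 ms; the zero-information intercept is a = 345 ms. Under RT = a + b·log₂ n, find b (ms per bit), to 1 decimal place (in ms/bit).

log₂(32) = 5 bits.
b = (RT − a)/log₂ n = (951 − 345) / 5 = 121.200 ms/bit.

121.2 ms/bit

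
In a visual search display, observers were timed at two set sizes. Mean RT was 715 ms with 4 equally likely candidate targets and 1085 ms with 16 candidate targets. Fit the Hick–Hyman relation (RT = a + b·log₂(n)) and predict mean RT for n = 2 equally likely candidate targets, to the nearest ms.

530 ms

Solve the two-equation system in a and b:
  b = (1085 − 715) / (log₂ 16 − log₂ 4) = 370 / (4 − 2) = 185 ms/bit
  a = 715 − 185 × 2 = 345 ms
Then RT(2) = 345 + 185 × log₂ 2 = 345 + 185 × 1 ≈ 530.000 ms.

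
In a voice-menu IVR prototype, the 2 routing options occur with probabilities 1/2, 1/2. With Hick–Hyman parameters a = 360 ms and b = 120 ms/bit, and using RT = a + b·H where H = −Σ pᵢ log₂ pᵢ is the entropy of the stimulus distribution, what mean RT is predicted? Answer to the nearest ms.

H = −Σ pᵢ log₂ pᵢ = 0.5·1 + 0.5·1 = 1.000 bits.
RT = 360 + 120 × 1.000 = 480.00 ms.

480 ms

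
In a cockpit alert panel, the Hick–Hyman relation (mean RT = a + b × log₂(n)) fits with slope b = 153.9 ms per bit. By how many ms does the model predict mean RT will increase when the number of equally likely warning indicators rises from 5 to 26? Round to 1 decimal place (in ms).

366.1 ms

The intercept a cancels: ΔRT = b·(log₂ n₂ − log₂ n₁) = b·log₂(n₂/n₁).
log₂(26) − log₂(5) = 4.7004 − 2.3219 = 2.3785.
ΔRT = 153.9 × 2.3785 = 366.053 ms.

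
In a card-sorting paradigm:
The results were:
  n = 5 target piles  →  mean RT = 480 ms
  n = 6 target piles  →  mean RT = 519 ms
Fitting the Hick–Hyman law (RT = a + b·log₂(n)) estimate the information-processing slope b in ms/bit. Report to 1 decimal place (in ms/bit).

b = (RT₂ − RT₁)/(log₂ n₂ − log₂ n₁) = (519 − 480)/(2.5850 − 2.3219) = 148.270 ms/bit.

148.3 ms/bit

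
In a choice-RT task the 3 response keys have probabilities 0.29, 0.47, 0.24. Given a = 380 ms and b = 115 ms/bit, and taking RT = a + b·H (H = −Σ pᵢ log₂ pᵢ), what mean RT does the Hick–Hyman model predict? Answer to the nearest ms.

Entropy contributions −pᵢ log₂ pᵢ: 0.5179, 0.5120, 0.4941; sum H = 1.5240 bits.
RT = a + bH = 380 + 115·1.5240 = 555.26 ms.

555 ms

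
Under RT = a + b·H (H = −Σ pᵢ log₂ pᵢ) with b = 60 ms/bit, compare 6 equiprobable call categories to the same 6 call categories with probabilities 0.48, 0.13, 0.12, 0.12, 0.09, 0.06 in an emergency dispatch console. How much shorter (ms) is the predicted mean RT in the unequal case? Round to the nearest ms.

The RT saving is b·ΔH. Equiprobable H₀ = log₂(6) = 2.5850 bits; with the given probabilities H = 2.1812 bits.
b·(H₀ − H) = 60 × (2.5850 − 2.1812) = 24.22 ms.

24 ms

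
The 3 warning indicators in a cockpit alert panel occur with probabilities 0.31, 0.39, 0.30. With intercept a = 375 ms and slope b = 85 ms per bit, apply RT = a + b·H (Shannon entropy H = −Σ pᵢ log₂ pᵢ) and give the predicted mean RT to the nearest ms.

Entropy contributions −pᵢ log₂ pᵢ: 0.5238, 0.5298, 0.5211; sum H = 1.5747 bits.
RT = a + bH = 375 + 85·1.5747 = 508.85 ms.

509 ms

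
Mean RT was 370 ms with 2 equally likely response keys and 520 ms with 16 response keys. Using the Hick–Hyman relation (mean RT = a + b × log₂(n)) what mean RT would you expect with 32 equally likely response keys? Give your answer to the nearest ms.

570 ms

Solve the two-equation system in a and b:
  b = (520 − 370) / (log₂ 16 − log₂ 2) = 150 / (4 − 1) = 50 ms/bit
  a = 370 − 50 × 1 = 320 ms
Then RT(32) = 320 + 50 × log₂ 32 = 320 + 50 × 5 ≈ 570.000 ms.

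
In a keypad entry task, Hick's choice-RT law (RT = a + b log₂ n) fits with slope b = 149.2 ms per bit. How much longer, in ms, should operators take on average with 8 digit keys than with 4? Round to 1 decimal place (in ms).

149.2 ms

ΔRT = (a + b log₂ n₂) − (a + b log₂ n₁) = b·(log₂ n₂ − log₂ n₁).
log₂(8) − log₂(4) = log₂(8/4) = log₂(2) = 1.
ΔRT = 149.2 × 1.0000 = 149.200 ms.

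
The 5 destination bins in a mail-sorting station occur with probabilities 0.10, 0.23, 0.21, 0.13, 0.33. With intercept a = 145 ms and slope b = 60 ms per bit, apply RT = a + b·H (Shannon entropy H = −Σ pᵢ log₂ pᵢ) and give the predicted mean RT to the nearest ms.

277 ms

H = 0.10·log₂(1/0.10) + 0.23·log₂(1/0.23) + 0.21·log₂(1/0.21) + 0.13·log₂(1/0.13) + 0.33·log₂(1/0.33) = 2.2032 bits.
RT = 145 + 60 × 2.2032 = 277.19 ms.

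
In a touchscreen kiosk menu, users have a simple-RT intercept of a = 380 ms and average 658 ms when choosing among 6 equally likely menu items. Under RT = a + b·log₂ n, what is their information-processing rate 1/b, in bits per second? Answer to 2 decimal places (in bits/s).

9.30 bits/s

Choice component = 658 − 380 = 278 ms over log₂(6) = 2.5850 bits.
b = 278 / 2.5850 = 107.545 ms/bit, so 1/b = 9.298 bits/s.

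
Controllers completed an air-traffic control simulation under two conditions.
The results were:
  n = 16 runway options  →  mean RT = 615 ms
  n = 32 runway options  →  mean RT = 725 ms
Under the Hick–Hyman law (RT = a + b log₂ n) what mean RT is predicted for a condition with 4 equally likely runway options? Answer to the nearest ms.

With log₂ n on the abscissa the relation is linear; from the two conditions:
  b = (725 − 615) / (log₂ 32 − log₂ 16) = 110 / (5 − 4) = 110 ms/bit
  a = 615 − 110 × 4 = 175 ms
Then RT(4) = 175 + 110 × log₂ 4 = 175 + 110 × 2 ≈ 395.000 ms.

395 ms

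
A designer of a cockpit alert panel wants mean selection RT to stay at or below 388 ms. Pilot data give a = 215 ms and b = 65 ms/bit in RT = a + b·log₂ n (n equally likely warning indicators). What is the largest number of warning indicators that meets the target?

Information budget: (388 − 215)/65 = 2.6615 bits, so n ≤ 2^2.6615 = 6.327 → at most 6.

6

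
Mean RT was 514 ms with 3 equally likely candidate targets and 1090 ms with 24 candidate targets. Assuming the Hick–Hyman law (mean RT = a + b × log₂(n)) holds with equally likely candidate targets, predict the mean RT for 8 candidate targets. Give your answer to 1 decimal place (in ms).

785.7 ms

Solve the two-equation system in a and b:
  b = (1090 − 514) / (log₂ 24 − log₂ 3) = 576 / (4.5850 − 1.5850) = 192.000 ms/bit
  a = 514 − 192.000 × 1.5850 = 209.687 ms
Then RT(8) = 209.687 + 192.000 × log₂ 8 = 209.687 + 192.000 × 3 ≈ 785.687 ms.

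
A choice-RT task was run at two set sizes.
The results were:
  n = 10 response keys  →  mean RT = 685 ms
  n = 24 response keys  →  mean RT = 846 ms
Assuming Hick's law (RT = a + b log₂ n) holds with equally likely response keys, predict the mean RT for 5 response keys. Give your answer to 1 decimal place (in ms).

557.5 ms

With log₂ n on the abscissa the relation is linear; from the two conditions:
  b = (846 − 685) / (log₂ 24 − log₂ 10) = 161 / (4.5850 − 3.3219) = 127.471 ms/bit
  a = 685 − 127.471 × 3.3219 = 261.551 ms
Then RT(5) = 261.551 + 127.471 × log₂ 5 = 261.551 + 127.471 × 2.3219 ≈ 557.529 ms.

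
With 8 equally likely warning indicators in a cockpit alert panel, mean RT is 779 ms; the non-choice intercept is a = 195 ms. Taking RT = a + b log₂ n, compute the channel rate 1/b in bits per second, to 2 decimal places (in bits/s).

Choice component = 779 − 195 = 584 ms over log₂(8) = 3 bits.
b = 584 / 3 = 194.667 ms/bit, so 1/b = 5.137 bits/s.

5.14 bits/s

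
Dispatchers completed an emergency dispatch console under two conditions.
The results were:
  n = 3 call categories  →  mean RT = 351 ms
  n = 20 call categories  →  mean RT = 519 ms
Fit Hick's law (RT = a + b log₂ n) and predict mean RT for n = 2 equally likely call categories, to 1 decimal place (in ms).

315.1 ms

With log₂ n on the abscissa the relation is linear; from the two conditions:
  b = (519 − 351) / (log₂ 20 − log₂ 3) = 168 / (4.3219 − 1.5850) = 61.382 ms/bit
  a = 351 − 61.382 × 1.5850 = 253.712 ms
Then RT(2) = 253.712 + 61.382 × log₂ 2 = 253.712 + 61.382 × 1 ≈ 315.094 ms.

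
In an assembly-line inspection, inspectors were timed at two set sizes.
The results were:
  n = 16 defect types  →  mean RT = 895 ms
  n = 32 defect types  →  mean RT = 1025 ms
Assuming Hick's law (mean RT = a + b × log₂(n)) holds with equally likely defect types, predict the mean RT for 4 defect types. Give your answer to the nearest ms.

635 ms

With log₂ n on the abscissa the relation is linear; from the two conditions:
  b = (1025 − 895) / (log₂ 32 − log₂ 16) = 130 / (5 − 4) = 130 ms/bit
  a = 895 − 130 × 4 = 375 ms
Then RT(4) = 375 + 130 × log₂ 4 = 375 + 130 × 2 ≈ 635.000 ms.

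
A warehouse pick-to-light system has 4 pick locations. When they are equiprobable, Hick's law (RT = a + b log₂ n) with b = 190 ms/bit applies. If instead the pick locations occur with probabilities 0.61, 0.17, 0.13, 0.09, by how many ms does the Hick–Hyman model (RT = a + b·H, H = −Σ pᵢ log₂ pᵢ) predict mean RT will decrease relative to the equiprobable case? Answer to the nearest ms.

83 ms

The RT saving is b·ΔH. Equiprobable H₀ = log₂(4) = 2.0000 bits; with the given probabilities H = 1.5649 bits.
b·(H₀ − H) = 190 × (2.0000 − 1.5649) = 82.67 ms.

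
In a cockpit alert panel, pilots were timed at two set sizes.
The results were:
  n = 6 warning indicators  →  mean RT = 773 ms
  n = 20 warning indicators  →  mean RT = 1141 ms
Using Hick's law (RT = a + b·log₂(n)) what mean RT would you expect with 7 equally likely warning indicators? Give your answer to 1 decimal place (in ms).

820.1 ms

Fit slope and intercept:
  b = (1141 − 773) / (log₂ 20 − log₂ 6) = 368 / (4.3219 − 2.5850) = 211.864 ms/bit
  a = 773 − 211.864 × 2.5850 = 225.340 ms
Then RT(7) = 225.340 + 211.864 × log₂ 7 = 225.340 + 211.864 × 2.8074 ≈ 820.117 ms.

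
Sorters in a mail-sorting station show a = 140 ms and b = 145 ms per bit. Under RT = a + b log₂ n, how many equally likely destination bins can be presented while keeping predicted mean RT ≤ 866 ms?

Set 140 + 145·log₂ n ≤ 866 → log₂ n ≤ (866 − 140)/145 = 5.0069.
So n ≤ 2^5.0069 = 32.153; the largest integer n is 32.

32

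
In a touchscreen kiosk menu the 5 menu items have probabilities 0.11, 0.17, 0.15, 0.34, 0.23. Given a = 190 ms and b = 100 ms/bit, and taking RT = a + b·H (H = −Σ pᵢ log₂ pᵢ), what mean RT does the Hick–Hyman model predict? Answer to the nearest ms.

Entropy contributions −pᵢ log₂ pᵢ: 0.3503, 0.4346, 0.4105, 0.5292, 0.4877; sum H = 2.2123 bits.
RT = a + bH = 190 + 100·2.2123 = 411.23 ms.

411 ms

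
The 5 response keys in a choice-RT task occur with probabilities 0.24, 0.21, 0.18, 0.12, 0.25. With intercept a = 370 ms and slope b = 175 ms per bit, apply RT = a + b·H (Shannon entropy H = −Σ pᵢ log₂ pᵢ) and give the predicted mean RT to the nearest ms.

Entropy contributions −pᵢ log₂ pᵢ: 0.4941, 0.4728, 0.4453, 0.3671, 0.5000; sum H = 2.2793 bits.
RT = a + bH = 370 + 175·2.2793 = 768.88 ms.

769 ms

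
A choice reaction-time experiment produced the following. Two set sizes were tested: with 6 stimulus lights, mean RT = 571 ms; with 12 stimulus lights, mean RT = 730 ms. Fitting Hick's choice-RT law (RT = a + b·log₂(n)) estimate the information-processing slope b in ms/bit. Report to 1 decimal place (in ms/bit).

159.0 ms/bit

Slope: b = (730 − 571) / (log₂ 12 − log₂ 6) = 159/1.0000 = 159.000 ms/bit.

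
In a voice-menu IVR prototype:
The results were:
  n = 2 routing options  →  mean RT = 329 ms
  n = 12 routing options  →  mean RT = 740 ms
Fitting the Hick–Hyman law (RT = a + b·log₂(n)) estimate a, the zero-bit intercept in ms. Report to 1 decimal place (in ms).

Slope: b = (740 − 329) / (log₂ 12 − log₂ 2) = 411/2.5850 = 158.997 ms/bit.
Intercept: a = 329 − 158.997·log₂(2) = 170.003 ms.

170.0 ms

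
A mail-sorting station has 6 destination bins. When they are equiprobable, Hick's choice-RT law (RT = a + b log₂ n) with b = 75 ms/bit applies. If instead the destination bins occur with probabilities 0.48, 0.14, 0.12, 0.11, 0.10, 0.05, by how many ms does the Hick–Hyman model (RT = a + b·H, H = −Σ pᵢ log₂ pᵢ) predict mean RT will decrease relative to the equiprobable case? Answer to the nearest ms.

Equiprobable entropy H₀ = log₂ 6 = 2.5850 bits.
Skewed entropy H = −Σ pᵢ log₂ pᵢ = 2.1710 bits.
ΔRT = b·(H₀ − H) = 75 × 0.4139 = 31.05 ms.

31 ms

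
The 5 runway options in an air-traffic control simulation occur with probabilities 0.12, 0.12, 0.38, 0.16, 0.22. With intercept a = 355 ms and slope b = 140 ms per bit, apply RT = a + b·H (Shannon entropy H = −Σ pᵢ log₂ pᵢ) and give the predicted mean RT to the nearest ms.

Entropy contributions −pᵢ log₂ pᵢ: 0.3671, 0.3671, 0.5305, 0.4230, 0.4806; sum H = 2.1682 bits.
RT = a + bH = 355 + 140·2.1682 = 658.54 ms.

659 ms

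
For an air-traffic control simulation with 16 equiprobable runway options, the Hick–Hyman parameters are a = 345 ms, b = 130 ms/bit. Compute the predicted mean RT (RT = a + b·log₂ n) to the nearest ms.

log₂(16) = 4 bits, so RT = 345 + 130 × 4 ≈ 865.000 ms.

865 ms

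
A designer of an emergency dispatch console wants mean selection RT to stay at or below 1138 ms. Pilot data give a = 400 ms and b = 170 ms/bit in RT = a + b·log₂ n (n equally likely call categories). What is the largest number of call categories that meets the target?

20

Information budget: (1138 − 400)/170 = 4.3412 bits, so n ≤ 2^4.3412 = 20.269 → at most 20.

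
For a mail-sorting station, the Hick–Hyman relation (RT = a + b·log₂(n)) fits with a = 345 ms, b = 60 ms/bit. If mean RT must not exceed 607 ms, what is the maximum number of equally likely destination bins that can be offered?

Information budget: (607 − 345)/60 = 4.3667 bits, so n ≤ 2^4.3667 = 20.630 → at most 20.

20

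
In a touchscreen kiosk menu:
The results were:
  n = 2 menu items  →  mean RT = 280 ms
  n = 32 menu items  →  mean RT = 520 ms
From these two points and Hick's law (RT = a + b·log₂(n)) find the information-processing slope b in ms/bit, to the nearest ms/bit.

60 ms/bit

The slope on a log₂ axis is (520 − 280) / (5 − 1) = 60 ms/bit.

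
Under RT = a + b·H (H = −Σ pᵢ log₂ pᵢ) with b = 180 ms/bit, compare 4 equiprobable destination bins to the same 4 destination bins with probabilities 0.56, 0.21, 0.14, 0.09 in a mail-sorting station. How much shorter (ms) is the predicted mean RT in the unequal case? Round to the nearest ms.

63 ms

Equiprobable entropy H₀ = log₂ 4 = 2.0000 bits.
Skewed entropy H = −Σ pᵢ log₂ pᵢ = 1.6510 bits.
ΔRT = b·(H₀ − H) = 180 × 0.3490 = 62.81 ms.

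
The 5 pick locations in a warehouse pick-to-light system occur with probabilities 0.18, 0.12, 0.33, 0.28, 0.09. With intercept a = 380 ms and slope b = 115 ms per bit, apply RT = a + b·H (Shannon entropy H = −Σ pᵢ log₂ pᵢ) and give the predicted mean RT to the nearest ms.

629 ms

Entropy contributions −pᵢ log₂ pᵢ: 0.4453, 0.3671, 0.5278, 0.5142, 0.3127; sum H = 2.1671 bits.
RT = a + bH = 380 + 115·2.1671 = 629.21 ms.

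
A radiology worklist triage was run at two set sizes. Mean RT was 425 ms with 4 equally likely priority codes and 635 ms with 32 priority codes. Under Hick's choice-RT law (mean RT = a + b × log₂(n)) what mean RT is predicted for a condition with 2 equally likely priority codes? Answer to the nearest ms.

With log₂ n on the abscissa the relation is linear; from the two conditions:
  b = (635 − 425) / (log₂ 32 − log₂ 4) = 210 / (5 − 2) = 70 ms/bit
  a = 425 − 70 × 2 = 285 ms
Then RT(2) = 285 + 70 × log₂ 2 = 285 + 70 × 1 ≈ 355.000 ms.

355 ms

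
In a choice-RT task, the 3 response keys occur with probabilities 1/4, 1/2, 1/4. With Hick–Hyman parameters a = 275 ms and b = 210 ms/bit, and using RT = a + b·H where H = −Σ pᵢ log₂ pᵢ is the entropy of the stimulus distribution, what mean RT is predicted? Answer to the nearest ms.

H = −Σ pᵢ log₂ pᵢ = 0.25·2 + 0.5·1 + 0.25·2 = 1.500 bits.
RT = 275 + 210 × 1.500 = 590.00 ms.

590 ms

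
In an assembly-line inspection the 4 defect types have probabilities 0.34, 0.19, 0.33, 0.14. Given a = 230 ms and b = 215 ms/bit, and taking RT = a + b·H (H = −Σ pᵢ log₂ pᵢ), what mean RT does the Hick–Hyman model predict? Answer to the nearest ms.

Entropy contributions −pᵢ log₂ pᵢ: 0.5292, 0.4552, 0.5278, 0.3971; sum H = 1.9093 bits.
RT = a + bH = 230 + 215·1.9093 = 640.51 ms.

641 ms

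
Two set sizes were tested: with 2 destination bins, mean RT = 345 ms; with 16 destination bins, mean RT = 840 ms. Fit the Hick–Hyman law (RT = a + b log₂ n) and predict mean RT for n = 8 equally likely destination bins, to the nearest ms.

With log₂ n on the abscissa the relation is linear; from the two conditions:
  b = (840 − 345) / (log₂ 16 − log₂ 2) = 495 / (4 − 1) = 165 ms/bit
  a = 345 − 165 × 1 = 180 ms
Then RT(8) = 180 + 165 × log₂ 8 = 180 + 165 × 3 ≈ 675.000 ms.

675 ms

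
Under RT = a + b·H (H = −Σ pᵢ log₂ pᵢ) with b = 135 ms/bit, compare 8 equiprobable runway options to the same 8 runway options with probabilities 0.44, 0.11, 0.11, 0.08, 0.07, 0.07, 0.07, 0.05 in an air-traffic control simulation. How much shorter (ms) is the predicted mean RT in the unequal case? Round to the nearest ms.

63 ms

Equiprobable entropy H₀ = log₂ 8 = 3.0000 bits.
Skewed entropy H = −Σ pᵢ log₂ pᵢ = 2.5350 bits.
ΔRT = b·(H₀ − H) = 135 × 0.4650 = 62.78 ms.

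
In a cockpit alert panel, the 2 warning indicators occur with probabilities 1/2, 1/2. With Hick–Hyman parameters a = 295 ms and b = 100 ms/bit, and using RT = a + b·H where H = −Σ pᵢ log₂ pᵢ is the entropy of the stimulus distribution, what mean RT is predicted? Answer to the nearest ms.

395 ms

H = −Σ pᵢ log₂ pᵢ = 0.5·1 + 0.5·1 = 1.000 bits.
RT = 295 + 100 × 1.000 = 395.00 ms.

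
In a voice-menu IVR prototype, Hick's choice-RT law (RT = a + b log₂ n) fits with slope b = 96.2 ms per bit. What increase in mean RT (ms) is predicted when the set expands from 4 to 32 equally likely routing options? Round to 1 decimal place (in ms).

The intercept a cancels: ΔRT = b·(log₂ n₂ − log₂ n₁) = b·log₂(n₂/n₁).
log₂(32) − log₂(4) = log₂(32/4) = log₂(8) = 3.
ΔRT = 96.2 × 3.0000 = 288.600 ms.

288.6 ms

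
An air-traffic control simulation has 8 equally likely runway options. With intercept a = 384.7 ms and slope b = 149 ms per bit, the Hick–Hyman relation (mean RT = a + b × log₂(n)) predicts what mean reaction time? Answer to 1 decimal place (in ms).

log₂(8) = 3 bits, so RT = 384.7 + 149 × 3 ≈ 831.700 ms.

831.7 ms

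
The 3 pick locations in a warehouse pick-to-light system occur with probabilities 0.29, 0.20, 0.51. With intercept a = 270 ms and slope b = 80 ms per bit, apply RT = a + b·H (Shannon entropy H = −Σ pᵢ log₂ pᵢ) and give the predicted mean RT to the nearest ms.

388 ms

Entropy contributions −pᵢ log₂ pᵢ: 0.5179, 0.4644, 0.4954; sum H = 1.4777 bits.
RT = a + bH = 270 + 80·1.4777 = 388.22 ms.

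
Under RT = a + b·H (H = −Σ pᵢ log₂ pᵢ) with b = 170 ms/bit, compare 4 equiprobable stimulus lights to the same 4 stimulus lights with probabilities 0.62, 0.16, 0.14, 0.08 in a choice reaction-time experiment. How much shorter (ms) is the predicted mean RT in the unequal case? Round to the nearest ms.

Equiprobable entropy H₀ = log₂ 4 = 2.0000 bits.
Skewed entropy H = −Σ pᵢ log₂ pᵢ = 1.5392 bits.
ΔRT = b·(H₀ − H) = 170 × 0.4608 = 78.33 ms.

78 ms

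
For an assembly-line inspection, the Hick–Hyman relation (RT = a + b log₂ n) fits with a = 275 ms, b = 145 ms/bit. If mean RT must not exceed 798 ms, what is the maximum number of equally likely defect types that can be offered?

145·log₂ n ≤ 798 − 275 = 523, giving log₂ n ≤ 3.6069 and n ≤ 12.184. The largest whole number is 12.

12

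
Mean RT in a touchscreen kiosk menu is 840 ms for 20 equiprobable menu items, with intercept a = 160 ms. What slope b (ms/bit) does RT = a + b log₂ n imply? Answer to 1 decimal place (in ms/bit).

20 alternatives carry log₂ 20 = 4.3219 bits; the choice cost is 840 − 160 = 680 ms, so b = 680/4.3219 = 157.337 ms/bit.

157.3 ms/bit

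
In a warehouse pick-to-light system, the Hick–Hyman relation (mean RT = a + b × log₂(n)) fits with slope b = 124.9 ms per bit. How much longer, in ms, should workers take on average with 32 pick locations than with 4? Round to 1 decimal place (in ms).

Only the slope matters, since a is common to both: ΔRT = b·log₂(n₂/n₁).
log₂(32) − log₂(4) = log₂(32/4) = log₂(8) = 3.
ΔRT = 124.9 × 3.0000 = 374.700 ms.

374.7 ms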